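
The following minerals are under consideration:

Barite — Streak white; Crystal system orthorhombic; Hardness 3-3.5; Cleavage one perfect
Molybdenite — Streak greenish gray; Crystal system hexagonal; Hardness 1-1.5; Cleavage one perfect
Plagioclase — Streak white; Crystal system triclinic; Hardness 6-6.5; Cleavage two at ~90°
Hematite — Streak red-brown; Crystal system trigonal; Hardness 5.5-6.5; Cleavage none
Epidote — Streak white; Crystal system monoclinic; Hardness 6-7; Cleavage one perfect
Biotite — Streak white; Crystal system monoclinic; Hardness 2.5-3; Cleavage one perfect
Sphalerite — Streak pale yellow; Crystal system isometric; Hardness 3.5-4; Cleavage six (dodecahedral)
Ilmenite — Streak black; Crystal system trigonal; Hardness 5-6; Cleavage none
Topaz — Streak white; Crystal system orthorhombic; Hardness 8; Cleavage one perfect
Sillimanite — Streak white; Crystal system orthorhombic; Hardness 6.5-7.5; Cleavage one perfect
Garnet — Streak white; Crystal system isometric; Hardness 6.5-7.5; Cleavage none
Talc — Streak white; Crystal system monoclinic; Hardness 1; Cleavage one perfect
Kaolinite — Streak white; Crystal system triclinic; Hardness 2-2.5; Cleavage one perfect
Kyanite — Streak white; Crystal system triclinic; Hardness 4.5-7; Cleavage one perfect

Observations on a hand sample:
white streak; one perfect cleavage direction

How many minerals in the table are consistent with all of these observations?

8

White streak eliminates Molybdenite, Hematite, Sphalerite, Ilmenite.
One perfect cleavage direction is inconsistent with Plagioclase, Garnet.
The minerals that satisfy all observations are Barite, Biotite, Epidote, Kaolinite, Kyanite, Sillimanite, Talc, Topaz.
That is 8 minerals.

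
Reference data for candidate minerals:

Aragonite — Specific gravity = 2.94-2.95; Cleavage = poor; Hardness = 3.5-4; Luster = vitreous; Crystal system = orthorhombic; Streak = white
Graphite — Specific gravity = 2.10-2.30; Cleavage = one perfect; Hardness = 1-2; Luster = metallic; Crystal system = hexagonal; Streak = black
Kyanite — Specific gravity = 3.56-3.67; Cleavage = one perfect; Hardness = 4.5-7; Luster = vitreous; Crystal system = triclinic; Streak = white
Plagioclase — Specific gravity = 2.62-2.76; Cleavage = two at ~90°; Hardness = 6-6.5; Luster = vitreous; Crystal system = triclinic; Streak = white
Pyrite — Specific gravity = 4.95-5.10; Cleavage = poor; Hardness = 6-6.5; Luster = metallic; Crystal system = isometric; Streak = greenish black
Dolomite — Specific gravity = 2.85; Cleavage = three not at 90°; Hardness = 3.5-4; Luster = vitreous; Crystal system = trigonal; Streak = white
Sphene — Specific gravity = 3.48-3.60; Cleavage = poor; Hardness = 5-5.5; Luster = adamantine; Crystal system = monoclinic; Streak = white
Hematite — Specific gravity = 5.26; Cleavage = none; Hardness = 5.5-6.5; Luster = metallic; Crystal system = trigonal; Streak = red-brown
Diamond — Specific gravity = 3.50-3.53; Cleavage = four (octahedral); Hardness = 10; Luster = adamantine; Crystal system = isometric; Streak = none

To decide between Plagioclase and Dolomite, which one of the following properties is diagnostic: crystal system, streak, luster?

Crystal system: Plagioclase triclinic, Dolomite trigonal — distinct.
Streak: both white — shared.
Luster: both vitreous — shared.
Crystal system is the diagnostic property here.

crystal system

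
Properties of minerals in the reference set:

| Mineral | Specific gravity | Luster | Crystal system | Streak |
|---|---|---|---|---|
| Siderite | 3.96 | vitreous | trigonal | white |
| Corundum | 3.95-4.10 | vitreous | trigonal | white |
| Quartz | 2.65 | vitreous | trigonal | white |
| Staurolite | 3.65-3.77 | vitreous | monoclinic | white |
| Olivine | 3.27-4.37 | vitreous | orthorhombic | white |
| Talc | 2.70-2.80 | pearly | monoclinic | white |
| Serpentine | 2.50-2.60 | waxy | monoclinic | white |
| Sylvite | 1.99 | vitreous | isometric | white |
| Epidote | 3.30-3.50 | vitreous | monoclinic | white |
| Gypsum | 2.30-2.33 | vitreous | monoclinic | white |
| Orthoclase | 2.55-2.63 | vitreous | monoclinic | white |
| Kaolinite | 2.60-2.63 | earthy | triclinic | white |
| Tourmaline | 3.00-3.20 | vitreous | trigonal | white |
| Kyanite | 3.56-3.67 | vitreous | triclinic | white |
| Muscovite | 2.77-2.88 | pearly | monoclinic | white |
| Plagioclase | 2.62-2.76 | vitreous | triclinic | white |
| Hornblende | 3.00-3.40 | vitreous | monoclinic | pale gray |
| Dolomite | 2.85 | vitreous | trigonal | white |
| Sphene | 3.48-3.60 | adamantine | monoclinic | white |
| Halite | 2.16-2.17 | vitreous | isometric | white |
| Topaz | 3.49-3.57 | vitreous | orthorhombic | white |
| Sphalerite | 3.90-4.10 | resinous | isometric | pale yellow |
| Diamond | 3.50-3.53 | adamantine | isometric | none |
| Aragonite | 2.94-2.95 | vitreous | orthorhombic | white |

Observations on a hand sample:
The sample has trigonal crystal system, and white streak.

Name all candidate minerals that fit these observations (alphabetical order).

Corundum, Dolomite, Quartz, Siderite, Tourmaline

Trigonal crystal system: leaves Siderite, Corundum, Quartz, Tourmaline, Dolomite.
White streak: all remaining candidates fit.
The minerals that satisfy all observations are Corundum, Dolomite, Quartz, Siderite, Tourmaline.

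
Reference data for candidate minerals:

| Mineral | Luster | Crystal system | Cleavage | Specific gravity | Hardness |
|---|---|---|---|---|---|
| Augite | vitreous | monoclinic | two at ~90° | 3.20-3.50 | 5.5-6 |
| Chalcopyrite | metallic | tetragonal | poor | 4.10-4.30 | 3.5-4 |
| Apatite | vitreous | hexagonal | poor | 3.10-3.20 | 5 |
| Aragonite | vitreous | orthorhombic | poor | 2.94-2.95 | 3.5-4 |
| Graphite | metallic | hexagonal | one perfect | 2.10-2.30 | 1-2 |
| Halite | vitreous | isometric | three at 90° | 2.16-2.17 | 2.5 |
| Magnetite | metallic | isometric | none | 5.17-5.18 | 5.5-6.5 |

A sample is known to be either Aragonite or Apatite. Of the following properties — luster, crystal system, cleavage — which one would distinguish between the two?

Luster: both vitreous — no difference.
Crystal system: Aragonite orthorhombic, Apatite hexagonal — these differ.
Cleavage: both poor — no difference.
Crystal system is the diagnostic property here.

crystal system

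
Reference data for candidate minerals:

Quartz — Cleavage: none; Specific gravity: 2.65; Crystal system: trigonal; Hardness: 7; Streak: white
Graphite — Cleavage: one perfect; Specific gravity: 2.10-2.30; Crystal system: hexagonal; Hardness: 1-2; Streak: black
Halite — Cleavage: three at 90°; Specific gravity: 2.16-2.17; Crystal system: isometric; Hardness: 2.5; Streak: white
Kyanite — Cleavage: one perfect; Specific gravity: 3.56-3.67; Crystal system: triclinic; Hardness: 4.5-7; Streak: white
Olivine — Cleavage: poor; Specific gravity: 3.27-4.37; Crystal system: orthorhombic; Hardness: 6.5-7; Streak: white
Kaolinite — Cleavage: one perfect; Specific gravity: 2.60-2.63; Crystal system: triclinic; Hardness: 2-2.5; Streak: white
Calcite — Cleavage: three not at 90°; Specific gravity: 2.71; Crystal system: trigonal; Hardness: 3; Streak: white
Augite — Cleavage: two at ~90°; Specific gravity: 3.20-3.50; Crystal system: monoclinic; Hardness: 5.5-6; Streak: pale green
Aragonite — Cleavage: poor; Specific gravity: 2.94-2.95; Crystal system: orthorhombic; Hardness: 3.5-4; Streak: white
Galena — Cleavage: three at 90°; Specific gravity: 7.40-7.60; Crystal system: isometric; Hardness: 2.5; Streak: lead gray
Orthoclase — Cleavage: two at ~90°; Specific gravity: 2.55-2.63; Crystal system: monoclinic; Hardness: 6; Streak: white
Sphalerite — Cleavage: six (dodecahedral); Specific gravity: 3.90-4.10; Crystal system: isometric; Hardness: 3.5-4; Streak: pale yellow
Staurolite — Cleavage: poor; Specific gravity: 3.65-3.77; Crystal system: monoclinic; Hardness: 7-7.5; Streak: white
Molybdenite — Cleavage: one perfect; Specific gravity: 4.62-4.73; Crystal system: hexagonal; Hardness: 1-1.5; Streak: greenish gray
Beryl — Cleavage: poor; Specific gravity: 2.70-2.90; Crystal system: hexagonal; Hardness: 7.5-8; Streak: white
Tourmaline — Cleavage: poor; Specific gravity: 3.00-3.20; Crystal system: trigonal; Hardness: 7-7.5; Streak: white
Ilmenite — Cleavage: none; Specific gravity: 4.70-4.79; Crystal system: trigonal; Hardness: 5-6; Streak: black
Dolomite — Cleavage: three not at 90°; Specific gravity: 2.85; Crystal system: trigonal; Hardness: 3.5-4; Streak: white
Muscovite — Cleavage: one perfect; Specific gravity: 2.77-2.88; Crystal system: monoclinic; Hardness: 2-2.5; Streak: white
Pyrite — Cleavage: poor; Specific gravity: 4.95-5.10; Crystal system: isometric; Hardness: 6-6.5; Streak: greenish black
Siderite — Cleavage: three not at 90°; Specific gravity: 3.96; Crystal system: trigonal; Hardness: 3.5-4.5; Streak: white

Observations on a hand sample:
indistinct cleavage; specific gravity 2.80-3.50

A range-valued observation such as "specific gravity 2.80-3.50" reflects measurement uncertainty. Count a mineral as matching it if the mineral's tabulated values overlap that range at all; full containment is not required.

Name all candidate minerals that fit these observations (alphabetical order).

Aragonite, Beryl, Olivine, Tourmaline

Indistinct cleavage: only Olivine, Aragonite, Staurolite, Beryl, Tourmaline, Pyrite remain.
Specific gravity 2.80-3.50 rules out Staurolite, Pyrite.
Consistent with every observation: Aragonite, Beryl, Olivine, Tourmaline.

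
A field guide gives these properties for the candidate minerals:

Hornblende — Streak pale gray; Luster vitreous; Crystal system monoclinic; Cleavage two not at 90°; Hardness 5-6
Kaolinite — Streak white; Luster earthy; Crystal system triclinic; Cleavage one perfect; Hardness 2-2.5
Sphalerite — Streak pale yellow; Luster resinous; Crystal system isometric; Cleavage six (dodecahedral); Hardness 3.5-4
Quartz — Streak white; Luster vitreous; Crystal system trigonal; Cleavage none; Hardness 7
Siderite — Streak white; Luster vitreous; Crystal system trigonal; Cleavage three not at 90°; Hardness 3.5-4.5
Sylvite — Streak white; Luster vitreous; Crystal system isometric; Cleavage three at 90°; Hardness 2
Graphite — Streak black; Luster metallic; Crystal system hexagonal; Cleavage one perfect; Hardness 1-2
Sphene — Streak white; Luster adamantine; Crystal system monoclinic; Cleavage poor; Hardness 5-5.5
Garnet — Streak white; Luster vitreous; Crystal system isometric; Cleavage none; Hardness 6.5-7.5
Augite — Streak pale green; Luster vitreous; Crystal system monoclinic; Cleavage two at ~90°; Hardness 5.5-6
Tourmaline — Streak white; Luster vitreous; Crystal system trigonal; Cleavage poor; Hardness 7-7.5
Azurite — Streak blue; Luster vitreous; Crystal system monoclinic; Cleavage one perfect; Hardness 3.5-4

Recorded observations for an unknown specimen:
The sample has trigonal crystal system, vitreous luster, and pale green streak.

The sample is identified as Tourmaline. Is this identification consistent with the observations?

Inconsistent

Trigonal crystal system — matches Tourmaline (trigonal system).
Vitreous luster — matches Tourmaline (vitreous luster).
Pale green streak — Tourmaline has white streak; a mismatch.
The streak observation rules out Tourmaline.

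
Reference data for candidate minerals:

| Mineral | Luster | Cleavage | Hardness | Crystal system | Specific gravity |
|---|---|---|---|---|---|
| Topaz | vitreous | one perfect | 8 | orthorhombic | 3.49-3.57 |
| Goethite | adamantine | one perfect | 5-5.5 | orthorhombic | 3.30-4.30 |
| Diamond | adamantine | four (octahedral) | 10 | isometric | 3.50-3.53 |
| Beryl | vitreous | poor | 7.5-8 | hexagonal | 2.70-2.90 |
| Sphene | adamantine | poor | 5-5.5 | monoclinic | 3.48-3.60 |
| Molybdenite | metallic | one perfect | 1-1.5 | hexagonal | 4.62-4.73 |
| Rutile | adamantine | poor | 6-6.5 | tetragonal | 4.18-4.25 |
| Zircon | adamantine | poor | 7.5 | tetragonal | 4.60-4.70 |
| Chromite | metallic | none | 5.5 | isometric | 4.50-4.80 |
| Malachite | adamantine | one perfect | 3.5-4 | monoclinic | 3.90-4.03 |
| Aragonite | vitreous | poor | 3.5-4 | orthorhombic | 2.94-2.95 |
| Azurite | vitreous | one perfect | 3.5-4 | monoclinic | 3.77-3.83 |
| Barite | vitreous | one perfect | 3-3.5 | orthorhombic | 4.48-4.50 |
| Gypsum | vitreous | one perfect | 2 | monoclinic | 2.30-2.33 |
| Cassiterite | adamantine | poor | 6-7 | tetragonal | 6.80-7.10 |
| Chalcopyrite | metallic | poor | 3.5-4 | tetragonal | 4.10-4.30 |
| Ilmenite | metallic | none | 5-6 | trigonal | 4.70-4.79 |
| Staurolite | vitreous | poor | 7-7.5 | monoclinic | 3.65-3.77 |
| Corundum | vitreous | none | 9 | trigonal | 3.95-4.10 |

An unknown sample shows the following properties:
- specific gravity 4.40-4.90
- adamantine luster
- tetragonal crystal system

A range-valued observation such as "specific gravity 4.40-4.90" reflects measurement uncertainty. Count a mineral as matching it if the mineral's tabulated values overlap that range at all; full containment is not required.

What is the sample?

Zircon

Specific gravity 4.40-4.90: Molybdenite, Zircon, Chromite, Barite, Ilmenite remain.
Adamantine luster: leaves Zircon.
Tetragonal crystal system: all remaining candidates fit.
Only Zircon satisfies all observations.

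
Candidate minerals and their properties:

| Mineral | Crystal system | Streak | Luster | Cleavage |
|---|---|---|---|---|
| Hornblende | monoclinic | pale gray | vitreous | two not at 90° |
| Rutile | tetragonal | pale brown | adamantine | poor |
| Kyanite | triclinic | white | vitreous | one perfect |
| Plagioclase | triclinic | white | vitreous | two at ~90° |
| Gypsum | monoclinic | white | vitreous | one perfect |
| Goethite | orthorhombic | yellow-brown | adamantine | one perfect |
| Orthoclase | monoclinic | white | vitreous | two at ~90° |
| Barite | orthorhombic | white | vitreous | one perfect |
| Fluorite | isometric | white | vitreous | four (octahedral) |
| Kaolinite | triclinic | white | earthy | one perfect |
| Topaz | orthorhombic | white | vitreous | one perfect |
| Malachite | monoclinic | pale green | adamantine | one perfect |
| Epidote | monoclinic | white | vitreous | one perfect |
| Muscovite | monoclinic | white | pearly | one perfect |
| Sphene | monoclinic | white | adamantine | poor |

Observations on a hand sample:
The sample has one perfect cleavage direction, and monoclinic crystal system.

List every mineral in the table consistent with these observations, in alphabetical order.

One perfect cleavage direction rules out Hornblende, Rutile, Plagioclase, Orthoclase, Fluorite, Sphene.
Monoclinic crystal system — narrows the field to Gypsum, Malachite, Epidote, Muscovite.
Consistent with every observation: Epidote, Gypsum, Malachite, Muscovite.

Epidote, Gypsum, Malachite, Muscovite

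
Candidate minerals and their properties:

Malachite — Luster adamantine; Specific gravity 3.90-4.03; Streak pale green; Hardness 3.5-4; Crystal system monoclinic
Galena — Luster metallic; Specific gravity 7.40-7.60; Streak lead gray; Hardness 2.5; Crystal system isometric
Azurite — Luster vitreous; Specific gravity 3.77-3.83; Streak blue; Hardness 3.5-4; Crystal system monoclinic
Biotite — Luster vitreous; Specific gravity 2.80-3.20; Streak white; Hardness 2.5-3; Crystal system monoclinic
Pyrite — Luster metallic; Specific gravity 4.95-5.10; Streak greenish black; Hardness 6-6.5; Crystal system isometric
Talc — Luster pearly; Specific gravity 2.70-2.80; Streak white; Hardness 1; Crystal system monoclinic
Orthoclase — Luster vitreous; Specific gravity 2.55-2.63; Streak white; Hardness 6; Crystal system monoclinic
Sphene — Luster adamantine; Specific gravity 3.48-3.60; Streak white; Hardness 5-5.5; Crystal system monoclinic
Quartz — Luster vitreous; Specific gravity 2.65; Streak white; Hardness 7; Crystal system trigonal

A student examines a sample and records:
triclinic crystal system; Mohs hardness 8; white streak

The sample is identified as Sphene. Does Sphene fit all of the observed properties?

Triclinic crystal system — Sphene has monoclinic system; which does not match.
Mohs hardness 8 — Sphene has hardness 5-5.5; which does not match.
White streak — matches Sphene (white streak).
2 of the observed properties are inconsistent with Sphene.

Inconsistent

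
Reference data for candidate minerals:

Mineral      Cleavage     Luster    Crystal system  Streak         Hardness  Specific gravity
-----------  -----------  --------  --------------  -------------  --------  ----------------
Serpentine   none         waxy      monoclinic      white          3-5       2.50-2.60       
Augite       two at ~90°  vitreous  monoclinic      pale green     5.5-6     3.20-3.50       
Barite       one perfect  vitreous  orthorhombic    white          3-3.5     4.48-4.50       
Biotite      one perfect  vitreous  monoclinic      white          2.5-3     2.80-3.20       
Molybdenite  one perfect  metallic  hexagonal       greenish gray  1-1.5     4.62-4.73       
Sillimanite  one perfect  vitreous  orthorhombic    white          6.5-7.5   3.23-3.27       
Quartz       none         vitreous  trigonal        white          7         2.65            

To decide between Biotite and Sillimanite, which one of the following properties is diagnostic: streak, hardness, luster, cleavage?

Streak: both white — identical.
Hardness: Biotite 2.5-3, Sillimanite 6.5-7.5 — distinct.
Luster: both vitreous — identical.
Cleavage: both one perfect — identical.
Of the listed properties, hardness is the one that separates them.

hardness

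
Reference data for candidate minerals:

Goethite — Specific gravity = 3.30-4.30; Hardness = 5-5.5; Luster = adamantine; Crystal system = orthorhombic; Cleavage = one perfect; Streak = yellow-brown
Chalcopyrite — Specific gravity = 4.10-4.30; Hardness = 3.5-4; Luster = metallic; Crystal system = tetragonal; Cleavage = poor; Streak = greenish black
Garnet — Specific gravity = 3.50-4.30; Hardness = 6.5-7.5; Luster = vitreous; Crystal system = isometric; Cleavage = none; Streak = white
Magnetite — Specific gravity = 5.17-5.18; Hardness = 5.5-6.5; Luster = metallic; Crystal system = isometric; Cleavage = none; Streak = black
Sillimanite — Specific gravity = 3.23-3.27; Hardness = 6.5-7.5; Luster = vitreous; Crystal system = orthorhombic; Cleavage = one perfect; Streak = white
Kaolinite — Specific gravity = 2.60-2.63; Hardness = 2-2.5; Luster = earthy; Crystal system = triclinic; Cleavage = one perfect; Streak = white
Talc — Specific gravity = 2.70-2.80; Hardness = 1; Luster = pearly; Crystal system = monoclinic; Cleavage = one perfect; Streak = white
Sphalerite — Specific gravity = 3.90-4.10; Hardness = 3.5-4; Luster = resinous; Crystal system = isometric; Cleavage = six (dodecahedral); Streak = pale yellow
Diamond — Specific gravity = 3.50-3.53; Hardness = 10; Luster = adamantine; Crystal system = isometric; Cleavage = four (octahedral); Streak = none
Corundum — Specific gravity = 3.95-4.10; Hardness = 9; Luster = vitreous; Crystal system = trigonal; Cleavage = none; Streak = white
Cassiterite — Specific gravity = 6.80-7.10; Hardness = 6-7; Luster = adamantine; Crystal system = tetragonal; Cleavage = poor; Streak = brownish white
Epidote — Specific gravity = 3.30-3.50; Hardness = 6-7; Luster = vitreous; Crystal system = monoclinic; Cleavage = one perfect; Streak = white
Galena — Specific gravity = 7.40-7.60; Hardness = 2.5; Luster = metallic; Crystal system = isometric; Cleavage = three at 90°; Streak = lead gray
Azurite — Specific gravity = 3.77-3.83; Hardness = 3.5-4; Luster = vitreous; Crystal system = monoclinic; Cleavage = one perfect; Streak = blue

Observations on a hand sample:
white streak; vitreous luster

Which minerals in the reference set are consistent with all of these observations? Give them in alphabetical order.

Corundum, Epidote, Garnet, Sillimanite

White streak — only Garnet, Sillimanite, Kaolinite, Talc, Corundum, Epidote remain.
Vitreous luster eliminates Kaolinite, Talc.
Remaining candidates: Corundum, Epidote, Garnet, Sillimanite.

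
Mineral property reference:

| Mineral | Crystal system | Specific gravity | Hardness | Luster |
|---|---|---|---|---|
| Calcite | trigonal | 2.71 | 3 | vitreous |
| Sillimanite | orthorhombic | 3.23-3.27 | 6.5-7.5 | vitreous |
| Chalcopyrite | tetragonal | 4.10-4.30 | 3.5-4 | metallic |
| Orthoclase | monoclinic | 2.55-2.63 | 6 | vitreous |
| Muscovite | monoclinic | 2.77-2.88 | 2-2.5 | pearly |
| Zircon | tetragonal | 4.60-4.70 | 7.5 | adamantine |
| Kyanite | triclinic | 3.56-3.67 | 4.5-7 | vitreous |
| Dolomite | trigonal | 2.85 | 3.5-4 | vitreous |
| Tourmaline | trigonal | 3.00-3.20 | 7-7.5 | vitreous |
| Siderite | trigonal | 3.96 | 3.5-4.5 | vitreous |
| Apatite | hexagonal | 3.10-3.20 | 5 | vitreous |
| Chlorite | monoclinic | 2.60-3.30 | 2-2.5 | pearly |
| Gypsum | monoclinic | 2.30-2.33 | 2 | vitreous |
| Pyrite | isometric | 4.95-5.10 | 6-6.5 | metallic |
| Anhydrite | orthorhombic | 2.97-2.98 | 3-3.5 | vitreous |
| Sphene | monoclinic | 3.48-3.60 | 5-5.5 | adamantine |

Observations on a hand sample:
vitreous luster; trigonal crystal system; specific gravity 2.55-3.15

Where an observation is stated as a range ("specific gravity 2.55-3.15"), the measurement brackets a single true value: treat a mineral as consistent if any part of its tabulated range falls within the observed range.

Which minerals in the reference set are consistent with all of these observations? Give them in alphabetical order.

Calcite, Dolomite, Tourmaline

Vitreous luster is inconsistent with Chalcopyrite, Muscovite, Zircon, Chlorite, Pyrite, Sphene.
Trigonal crystal system — leaves Calcite, Dolomite, Tourmaline, Siderite.
Specific gravity 2.55-3.15 rules out Siderite.
The minerals that satisfy all observations are Calcite, Dolomite, Tourmaline.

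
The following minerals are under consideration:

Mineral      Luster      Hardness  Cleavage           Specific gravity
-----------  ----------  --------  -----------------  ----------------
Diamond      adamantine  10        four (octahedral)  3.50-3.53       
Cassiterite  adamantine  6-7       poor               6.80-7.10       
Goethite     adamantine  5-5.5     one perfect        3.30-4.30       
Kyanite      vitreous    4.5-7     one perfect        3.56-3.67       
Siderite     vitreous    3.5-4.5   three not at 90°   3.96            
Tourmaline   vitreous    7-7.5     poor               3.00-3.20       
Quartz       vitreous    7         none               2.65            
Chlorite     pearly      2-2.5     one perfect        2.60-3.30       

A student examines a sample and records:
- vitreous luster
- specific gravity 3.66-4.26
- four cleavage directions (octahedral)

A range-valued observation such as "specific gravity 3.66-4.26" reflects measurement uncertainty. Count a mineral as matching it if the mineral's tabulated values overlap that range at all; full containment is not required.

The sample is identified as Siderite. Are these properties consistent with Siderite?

Vitreous luster — consistent with Siderite (vitreous luster).
Specific gravity 3.66-4.26 — consistent with Siderite (SG 3.96).
Four cleavage directions (octahedral) — Siderite has cleavage three not at 90°; inconsistent.
Siderite is excluded by the cleavage.

No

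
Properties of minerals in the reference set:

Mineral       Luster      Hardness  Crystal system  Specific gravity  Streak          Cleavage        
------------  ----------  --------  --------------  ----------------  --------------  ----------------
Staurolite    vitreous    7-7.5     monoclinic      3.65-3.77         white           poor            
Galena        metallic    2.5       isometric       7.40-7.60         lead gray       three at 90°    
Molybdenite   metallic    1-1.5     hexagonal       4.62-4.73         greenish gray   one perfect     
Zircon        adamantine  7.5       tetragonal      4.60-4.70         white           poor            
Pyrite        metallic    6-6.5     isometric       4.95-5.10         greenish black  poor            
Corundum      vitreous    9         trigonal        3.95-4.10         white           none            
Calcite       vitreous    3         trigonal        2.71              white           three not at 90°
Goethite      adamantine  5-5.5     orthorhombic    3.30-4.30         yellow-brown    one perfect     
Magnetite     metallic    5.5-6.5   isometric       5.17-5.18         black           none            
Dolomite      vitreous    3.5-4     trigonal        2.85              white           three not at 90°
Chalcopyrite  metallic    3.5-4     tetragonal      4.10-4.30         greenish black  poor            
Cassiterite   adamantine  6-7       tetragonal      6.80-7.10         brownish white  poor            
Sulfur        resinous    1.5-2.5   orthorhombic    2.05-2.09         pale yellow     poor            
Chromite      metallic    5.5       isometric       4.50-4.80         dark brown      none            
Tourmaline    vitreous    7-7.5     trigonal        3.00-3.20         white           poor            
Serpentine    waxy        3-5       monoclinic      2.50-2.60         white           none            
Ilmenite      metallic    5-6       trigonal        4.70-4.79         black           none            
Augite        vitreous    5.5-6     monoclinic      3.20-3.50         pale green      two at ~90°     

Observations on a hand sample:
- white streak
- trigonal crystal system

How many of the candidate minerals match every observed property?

White streak — narrows the field to Staurolite, Zircon, Corundum, Calcite, Dolomite, Tourmaline, Serpentine.
Trigonal crystal system excludes Staurolite, Zircon, Serpentine.
The minerals that satisfy all observations are Calcite, Corundum, Dolomite, Tourmaline.
That is 4 minerals.

4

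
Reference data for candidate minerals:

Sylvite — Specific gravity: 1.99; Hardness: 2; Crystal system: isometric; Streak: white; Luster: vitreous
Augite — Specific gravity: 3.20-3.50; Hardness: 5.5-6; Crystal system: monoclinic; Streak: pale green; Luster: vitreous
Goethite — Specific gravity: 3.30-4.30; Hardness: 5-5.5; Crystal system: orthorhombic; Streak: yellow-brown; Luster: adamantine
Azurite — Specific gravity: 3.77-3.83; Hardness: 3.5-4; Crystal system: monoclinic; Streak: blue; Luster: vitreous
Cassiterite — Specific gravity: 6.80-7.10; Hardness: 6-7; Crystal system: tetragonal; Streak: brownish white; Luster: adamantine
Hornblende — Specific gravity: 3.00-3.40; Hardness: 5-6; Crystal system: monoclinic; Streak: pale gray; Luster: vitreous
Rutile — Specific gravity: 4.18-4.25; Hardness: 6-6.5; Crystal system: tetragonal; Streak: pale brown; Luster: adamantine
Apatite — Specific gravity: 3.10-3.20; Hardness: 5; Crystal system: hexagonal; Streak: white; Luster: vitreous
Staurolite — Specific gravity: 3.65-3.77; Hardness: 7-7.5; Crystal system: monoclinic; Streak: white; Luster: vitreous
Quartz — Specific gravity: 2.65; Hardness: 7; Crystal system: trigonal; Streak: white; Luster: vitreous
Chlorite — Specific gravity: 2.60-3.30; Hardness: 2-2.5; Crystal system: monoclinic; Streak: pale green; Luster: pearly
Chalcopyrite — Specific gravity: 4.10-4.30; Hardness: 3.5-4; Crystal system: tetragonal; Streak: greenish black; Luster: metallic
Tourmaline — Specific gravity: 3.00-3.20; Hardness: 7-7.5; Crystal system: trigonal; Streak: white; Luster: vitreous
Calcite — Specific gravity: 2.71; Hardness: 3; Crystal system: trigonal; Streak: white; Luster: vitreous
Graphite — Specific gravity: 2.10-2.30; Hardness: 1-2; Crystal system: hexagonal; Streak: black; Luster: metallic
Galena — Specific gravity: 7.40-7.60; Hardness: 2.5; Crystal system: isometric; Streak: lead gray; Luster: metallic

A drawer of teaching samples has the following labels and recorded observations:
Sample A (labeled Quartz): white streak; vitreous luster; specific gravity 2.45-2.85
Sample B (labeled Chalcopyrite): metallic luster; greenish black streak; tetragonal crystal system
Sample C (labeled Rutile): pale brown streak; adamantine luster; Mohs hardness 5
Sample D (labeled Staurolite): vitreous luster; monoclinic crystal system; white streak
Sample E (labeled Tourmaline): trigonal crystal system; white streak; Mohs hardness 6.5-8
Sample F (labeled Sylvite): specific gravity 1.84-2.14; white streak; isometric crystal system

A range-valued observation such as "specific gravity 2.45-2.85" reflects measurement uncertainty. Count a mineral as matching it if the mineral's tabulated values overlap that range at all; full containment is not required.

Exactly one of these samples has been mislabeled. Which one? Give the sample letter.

Sample A: every observation is compatible with the reference values for Quartz.
Sample B: every observation is compatible with the reference values for Chalcopyrite.
Sample C: Mohs hardness 5 is outside the reference for Rutile (hardness 6-6.5) — mislabeled.
Sample D: every observation is compatible with the reference values for Staurolite.
Sample E: every observation is compatible with the reference values for Tourmaline.
Sample F: every observation is compatible with the reference values for Sylvite.
The mislabeled specimen is C.

C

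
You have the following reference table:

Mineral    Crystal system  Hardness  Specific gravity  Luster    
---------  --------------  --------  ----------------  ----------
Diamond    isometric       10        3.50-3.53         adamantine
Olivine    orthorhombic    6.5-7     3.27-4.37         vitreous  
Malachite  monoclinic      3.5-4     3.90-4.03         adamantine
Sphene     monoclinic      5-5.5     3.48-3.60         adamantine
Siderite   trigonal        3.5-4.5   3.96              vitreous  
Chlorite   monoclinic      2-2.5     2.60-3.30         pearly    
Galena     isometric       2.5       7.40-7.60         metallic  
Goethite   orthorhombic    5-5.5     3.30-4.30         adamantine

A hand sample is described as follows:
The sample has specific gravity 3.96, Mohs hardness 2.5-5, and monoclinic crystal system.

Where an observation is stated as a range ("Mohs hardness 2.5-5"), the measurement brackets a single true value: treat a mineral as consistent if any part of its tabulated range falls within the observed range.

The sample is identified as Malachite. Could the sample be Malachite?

Specific gravity 3.96 — matches Malachite (SG 3.90-4.03).
Mohs hardness 2.5-5 — matches Malachite (hardness 3.5-4).
Monoclinic crystal system — matches Malachite (monoclinic system).
All observations are consistent with the tabulated values for Malachite.

Consistent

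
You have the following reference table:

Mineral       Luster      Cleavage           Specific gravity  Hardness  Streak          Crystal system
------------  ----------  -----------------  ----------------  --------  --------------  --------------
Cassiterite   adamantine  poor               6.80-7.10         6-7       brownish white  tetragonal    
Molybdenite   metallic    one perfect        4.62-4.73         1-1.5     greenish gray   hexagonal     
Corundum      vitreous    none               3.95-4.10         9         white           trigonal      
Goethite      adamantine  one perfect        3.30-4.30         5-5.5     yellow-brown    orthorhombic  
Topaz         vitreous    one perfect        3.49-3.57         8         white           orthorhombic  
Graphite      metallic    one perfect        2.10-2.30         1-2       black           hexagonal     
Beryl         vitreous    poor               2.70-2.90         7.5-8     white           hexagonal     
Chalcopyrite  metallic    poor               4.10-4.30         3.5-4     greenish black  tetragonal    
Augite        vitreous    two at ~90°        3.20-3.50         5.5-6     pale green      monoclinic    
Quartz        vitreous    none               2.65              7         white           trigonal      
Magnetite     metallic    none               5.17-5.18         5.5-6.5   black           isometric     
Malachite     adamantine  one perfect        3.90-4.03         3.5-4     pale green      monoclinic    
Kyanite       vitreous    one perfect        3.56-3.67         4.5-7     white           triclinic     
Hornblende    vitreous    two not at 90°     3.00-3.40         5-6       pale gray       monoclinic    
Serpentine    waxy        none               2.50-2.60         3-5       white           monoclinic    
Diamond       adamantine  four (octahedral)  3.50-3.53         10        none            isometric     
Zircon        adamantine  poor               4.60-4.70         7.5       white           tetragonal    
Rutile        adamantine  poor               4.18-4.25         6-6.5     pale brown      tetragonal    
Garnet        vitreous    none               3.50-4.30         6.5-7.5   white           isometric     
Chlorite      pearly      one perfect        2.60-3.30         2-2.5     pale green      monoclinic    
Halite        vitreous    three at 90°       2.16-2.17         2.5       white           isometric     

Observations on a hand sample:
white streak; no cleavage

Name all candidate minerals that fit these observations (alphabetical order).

White streak: Corundum, Topaz, Beryl, Quartz, Kyanite, Serpentine, Zircon, Garnet, Halite remain.
No cleavage: only Corundum, Quartz, Serpentine, Garnet remain.
Remaining candidates: Corundum, Garnet, Quartz, Serpentine.

Corundum, Garnet, Quartz, Serpentine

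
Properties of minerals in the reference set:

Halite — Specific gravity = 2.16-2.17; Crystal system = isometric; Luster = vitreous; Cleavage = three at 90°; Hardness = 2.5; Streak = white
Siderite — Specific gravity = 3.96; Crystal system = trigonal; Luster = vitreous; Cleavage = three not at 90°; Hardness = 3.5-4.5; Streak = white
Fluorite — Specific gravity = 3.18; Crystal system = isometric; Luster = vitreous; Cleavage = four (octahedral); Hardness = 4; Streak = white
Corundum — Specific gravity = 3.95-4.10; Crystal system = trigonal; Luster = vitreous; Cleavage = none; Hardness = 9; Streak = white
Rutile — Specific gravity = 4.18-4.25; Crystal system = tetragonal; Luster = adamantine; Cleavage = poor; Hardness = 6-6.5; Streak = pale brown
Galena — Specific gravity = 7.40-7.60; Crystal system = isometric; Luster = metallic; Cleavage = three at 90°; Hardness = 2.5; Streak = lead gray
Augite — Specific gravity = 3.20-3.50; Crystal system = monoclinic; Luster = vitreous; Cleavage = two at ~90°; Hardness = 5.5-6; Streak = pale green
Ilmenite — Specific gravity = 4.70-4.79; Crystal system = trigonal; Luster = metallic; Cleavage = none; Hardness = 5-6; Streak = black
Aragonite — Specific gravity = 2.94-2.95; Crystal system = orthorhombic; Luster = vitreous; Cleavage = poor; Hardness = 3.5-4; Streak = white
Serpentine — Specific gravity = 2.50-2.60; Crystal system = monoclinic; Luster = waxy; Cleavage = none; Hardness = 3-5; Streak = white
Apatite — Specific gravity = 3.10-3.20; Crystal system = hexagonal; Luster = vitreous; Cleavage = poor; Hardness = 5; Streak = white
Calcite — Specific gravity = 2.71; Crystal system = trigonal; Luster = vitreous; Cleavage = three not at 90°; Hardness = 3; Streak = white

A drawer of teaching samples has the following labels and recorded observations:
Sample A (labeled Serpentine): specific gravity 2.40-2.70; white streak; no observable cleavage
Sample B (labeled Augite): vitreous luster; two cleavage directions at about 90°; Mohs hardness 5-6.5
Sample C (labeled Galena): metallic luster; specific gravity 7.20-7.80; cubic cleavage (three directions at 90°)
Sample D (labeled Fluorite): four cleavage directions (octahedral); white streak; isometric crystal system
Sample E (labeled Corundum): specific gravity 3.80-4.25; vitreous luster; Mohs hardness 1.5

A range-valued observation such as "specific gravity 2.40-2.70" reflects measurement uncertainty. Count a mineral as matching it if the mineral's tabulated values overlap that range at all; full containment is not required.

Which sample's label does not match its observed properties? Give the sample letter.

Sample A: every observation is compatible with the reference values for Serpentine.
Sample B: every observation is compatible with the reference values for Augite.
Sample C: every observation is compatible with the reference values for Galena.
Sample D: every observation is compatible with the reference values for Fluorite.
Sample E: Mohs hardness 1.5 is outside the reference for Corundum (hardness 9) — mislabeled.
The mislabeled specimen is E.

E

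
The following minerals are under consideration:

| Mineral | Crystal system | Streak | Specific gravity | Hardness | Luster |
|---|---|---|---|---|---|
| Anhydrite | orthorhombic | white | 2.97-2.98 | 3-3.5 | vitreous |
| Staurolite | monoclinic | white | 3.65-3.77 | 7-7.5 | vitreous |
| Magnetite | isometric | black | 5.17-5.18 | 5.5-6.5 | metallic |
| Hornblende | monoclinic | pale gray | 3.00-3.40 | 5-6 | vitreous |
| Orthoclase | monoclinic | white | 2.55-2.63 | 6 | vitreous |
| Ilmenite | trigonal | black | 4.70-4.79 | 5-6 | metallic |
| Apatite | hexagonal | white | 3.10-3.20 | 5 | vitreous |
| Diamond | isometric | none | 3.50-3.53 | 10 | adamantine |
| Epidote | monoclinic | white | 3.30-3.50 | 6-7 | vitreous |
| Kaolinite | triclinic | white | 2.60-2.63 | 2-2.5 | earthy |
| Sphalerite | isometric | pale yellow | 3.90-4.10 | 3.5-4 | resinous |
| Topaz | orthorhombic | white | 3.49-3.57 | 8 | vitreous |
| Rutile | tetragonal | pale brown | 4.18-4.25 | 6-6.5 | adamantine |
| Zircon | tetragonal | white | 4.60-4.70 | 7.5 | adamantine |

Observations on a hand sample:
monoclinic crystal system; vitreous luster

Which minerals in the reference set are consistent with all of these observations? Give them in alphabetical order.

Monoclinic crystal system: only Staurolite, Hornblende, Orthoclase, Epidote remain.
Vitreous luster: every remaining candidate is consistent.
Consistent with every observation: Epidote, Hornblende, Orthoclase, Staurolite.

Epidote, Hornblende, Orthoclase, Staurolite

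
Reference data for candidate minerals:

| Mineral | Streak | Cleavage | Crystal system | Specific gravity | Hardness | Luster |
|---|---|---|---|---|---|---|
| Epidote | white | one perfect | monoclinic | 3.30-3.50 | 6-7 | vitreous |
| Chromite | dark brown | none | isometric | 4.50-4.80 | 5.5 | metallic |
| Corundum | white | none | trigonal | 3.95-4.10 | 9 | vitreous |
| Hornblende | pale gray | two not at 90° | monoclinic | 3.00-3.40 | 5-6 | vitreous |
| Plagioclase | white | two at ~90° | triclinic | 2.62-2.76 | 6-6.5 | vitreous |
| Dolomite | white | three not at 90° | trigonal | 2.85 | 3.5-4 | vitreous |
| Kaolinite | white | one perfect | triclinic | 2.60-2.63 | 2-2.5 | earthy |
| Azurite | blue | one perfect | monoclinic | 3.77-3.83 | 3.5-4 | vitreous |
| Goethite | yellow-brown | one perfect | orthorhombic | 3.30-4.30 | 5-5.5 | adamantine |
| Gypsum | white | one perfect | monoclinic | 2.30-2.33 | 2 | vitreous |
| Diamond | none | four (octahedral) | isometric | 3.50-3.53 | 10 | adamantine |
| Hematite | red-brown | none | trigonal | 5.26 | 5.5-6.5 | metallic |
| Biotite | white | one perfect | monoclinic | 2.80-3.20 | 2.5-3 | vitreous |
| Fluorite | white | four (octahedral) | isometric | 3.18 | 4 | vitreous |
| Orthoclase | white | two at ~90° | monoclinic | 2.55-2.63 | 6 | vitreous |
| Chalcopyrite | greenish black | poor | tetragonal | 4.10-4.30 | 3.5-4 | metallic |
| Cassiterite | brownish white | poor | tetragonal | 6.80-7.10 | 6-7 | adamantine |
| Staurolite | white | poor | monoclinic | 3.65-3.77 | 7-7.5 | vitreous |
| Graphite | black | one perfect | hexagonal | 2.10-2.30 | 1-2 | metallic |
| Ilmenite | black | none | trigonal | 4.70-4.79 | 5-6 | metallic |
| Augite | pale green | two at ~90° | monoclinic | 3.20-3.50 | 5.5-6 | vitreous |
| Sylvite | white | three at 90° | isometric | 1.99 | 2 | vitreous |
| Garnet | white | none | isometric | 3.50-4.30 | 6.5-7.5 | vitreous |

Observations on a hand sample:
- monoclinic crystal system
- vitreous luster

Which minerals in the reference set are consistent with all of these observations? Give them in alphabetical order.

Monoclinic crystal system: Epidote, Hornblende, Azurite, Gypsum, Biotite, Orthoclase, Staurolite, Augite remain.
Vitreous luster: all remaining candidates fit.
Consistent with every observation: Augite, Azurite, Biotite, Epidote, Gypsum, Hornblende, Orthoclase, Staurolite.

Augite, Azurite, Biotite, Epidote, Gypsum, Hornblende, Orthoclase, Staurolite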